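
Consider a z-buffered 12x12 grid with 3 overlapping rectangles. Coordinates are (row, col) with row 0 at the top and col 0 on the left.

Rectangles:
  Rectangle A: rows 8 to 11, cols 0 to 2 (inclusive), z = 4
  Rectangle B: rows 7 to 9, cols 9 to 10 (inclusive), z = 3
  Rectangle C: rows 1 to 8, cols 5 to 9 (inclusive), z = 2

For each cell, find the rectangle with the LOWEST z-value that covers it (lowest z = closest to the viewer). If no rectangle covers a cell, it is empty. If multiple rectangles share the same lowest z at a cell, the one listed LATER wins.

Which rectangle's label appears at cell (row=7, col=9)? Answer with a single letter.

Check cell (7,9):
  A: rows 8-11 cols 0-2 -> outside (row miss)
  B: rows 7-9 cols 9-10 z=3 -> covers; best now B (z=3)
  C: rows 1-8 cols 5-9 z=2 -> covers; best now C (z=2)
Winner: C at z=2

Answer: C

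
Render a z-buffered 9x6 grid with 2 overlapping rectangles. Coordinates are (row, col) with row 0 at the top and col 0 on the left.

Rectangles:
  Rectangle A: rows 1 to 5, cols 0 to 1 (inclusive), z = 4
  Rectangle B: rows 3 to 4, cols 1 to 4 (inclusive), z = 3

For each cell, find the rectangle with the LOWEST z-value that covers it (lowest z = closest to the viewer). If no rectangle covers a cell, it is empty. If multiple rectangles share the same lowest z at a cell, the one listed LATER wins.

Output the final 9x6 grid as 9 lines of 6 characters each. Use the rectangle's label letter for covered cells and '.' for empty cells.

......
AA....
AA....
ABBBB.
ABBBB.
AA....
......
......
......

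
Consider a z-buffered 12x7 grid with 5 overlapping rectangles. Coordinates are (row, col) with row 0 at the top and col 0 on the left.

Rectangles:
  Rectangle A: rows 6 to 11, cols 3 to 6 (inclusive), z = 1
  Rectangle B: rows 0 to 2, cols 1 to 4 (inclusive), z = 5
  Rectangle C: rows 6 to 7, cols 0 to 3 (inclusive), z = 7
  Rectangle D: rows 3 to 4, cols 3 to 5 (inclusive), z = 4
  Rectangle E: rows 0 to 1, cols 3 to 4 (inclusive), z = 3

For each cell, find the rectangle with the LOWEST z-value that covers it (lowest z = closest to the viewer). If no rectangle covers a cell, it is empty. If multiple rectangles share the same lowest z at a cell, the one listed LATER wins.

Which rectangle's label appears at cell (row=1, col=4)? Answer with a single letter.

Check cell (1,4):
  A: rows 6-11 cols 3-6 -> outside (row miss)
  B: rows 0-2 cols 1-4 z=5 -> covers; best now B (z=5)
  C: rows 6-7 cols 0-3 -> outside (row miss)
  D: rows 3-4 cols 3-5 -> outside (row miss)
  E: rows 0-1 cols 3-4 z=3 -> covers; best now E (z=3)
Winner: E at z=3

Answer: E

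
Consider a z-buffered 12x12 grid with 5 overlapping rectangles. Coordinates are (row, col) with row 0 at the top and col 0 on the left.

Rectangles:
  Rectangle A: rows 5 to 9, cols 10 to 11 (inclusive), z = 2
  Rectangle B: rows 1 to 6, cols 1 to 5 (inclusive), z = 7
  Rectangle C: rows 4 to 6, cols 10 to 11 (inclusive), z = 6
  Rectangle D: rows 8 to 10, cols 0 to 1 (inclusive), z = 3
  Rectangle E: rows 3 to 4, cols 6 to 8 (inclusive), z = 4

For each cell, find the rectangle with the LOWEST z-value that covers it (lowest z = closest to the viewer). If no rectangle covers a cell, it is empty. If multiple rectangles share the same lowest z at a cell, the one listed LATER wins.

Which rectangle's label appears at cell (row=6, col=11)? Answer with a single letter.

Check cell (6,11):
  A: rows 5-9 cols 10-11 z=2 -> covers; best now A (z=2)
  B: rows 1-6 cols 1-5 -> outside (col miss)
  C: rows 4-6 cols 10-11 z=6 -> covers; best now A (z=2)
  D: rows 8-10 cols 0-1 -> outside (row miss)
  E: rows 3-4 cols 6-8 -> outside (row miss)
Winner: A at z=2

Answer: A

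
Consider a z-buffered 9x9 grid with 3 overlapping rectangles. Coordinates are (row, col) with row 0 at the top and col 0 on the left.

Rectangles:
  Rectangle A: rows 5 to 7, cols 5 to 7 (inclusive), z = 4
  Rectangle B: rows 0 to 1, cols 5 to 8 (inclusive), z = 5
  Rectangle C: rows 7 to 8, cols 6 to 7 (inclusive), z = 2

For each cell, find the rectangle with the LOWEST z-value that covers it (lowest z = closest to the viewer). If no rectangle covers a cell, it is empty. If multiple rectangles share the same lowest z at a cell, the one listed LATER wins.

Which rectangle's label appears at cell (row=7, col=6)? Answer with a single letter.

Answer: C

Derivation:
Check cell (7,6):
  A: rows 5-7 cols 5-7 z=4 -> covers; best now A (z=4)
  B: rows 0-1 cols 5-8 -> outside (row miss)
  C: rows 7-8 cols 6-7 z=2 -> covers; best now C (z=2)
Winner: C at z=2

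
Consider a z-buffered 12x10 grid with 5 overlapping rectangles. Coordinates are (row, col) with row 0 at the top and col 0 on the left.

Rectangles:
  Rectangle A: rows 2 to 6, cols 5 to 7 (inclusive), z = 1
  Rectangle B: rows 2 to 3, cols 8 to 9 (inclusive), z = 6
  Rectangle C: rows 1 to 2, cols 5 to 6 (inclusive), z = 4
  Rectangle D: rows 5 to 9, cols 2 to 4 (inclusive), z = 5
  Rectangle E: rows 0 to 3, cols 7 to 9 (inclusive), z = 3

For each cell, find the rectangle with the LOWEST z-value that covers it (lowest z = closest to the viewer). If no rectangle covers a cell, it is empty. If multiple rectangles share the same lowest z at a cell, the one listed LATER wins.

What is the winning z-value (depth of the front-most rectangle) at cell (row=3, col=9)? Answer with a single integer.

Answer: 3

Derivation:
Check cell (3,9):
  A: rows 2-6 cols 5-7 -> outside (col miss)
  B: rows 2-3 cols 8-9 z=6 -> covers; best now B (z=6)
  C: rows 1-2 cols 5-6 -> outside (row miss)
  D: rows 5-9 cols 2-4 -> outside (row miss)
  E: rows 0-3 cols 7-9 z=3 -> covers; best now E (z=3)
Winner: E at z=3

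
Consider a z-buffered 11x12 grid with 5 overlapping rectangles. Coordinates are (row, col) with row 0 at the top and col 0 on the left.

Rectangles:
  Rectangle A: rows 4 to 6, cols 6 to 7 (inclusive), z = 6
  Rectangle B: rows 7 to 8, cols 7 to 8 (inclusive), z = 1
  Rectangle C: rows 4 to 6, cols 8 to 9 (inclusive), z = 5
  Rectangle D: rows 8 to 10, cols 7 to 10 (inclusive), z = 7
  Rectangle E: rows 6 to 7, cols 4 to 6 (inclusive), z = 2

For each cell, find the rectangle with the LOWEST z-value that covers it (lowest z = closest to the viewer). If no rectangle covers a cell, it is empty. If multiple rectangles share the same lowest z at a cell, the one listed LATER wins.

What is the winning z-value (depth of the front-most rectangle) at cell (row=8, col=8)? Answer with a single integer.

Answer: 1

Derivation:
Check cell (8,8):
  A: rows 4-6 cols 6-7 -> outside (row miss)
  B: rows 7-8 cols 7-8 z=1 -> covers; best now B (z=1)
  C: rows 4-6 cols 8-9 -> outside (row miss)
  D: rows 8-10 cols 7-10 z=7 -> covers; best now B (z=1)
  E: rows 6-7 cols 4-6 -> outside (row miss)
Winner: B at z=1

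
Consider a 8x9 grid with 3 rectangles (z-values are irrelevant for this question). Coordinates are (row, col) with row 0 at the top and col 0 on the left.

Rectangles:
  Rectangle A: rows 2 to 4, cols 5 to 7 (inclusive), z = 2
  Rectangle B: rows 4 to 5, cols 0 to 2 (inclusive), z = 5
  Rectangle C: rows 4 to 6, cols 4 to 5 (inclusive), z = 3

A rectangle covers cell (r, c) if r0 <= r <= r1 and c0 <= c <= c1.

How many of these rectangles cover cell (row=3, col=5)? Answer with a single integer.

Answer: 1

Derivation:
Check cell (3,5):
  A: rows 2-4 cols 5-7 -> covers
  B: rows 4-5 cols 0-2 -> outside (row miss)
  C: rows 4-6 cols 4-5 -> outside (row miss)
Count covering = 1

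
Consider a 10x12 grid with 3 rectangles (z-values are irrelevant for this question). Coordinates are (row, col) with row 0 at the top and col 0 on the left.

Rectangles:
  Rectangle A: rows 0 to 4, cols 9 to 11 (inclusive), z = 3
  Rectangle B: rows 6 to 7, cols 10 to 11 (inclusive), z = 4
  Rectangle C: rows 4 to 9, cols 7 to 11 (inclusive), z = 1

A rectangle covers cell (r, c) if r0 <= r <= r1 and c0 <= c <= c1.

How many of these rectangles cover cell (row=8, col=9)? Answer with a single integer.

Answer: 1

Derivation:
Check cell (8,9):
  A: rows 0-4 cols 9-11 -> outside (row miss)
  B: rows 6-7 cols 10-11 -> outside (row miss)
  C: rows 4-9 cols 7-11 -> covers
Count covering = 1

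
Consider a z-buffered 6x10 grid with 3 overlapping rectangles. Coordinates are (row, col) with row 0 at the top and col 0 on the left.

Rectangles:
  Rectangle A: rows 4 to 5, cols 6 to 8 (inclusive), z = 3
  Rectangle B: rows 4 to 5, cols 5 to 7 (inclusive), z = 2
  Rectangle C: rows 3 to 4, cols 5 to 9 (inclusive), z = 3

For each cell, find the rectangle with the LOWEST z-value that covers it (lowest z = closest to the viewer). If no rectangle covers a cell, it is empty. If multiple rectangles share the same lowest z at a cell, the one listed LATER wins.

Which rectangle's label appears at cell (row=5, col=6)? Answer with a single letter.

Answer: B

Derivation:
Check cell (5,6):
  A: rows 4-5 cols 6-8 z=3 -> covers; best now A (z=3)
  B: rows 4-5 cols 5-7 z=2 -> covers; best now B (z=2)
  C: rows 3-4 cols 5-9 -> outside (row miss)
Winner: B at z=2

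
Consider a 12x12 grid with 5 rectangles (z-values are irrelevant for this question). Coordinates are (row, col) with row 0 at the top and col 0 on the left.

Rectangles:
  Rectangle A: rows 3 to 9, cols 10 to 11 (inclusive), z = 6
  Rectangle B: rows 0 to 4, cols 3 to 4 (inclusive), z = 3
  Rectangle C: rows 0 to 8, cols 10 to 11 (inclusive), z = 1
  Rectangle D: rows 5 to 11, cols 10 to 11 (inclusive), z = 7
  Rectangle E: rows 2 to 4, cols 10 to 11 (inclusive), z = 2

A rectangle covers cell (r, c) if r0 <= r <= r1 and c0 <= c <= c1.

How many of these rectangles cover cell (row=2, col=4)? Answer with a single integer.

Check cell (2,4):
  A: rows 3-9 cols 10-11 -> outside (row miss)
  B: rows 0-4 cols 3-4 -> covers
  C: rows 0-8 cols 10-11 -> outside (col miss)
  D: rows 5-11 cols 10-11 -> outside (row miss)
  E: rows 2-4 cols 10-11 -> outside (col miss)
Count covering = 1

Answer: 1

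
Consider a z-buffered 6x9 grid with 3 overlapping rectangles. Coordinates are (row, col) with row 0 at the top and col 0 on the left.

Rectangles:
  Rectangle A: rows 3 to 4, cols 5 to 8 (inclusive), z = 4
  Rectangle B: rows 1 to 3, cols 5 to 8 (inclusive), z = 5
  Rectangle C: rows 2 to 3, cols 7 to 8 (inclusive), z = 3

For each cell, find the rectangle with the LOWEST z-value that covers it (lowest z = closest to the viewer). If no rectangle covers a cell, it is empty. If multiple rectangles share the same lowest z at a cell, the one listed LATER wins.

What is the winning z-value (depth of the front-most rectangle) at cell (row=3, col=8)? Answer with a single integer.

Answer: 3

Derivation:
Check cell (3,8):
  A: rows 3-4 cols 5-8 z=4 -> covers; best now A (z=4)
  B: rows 1-3 cols 5-8 z=5 -> covers; best now A (z=4)
  C: rows 2-3 cols 7-8 z=3 -> covers; best now C (z=3)
Winner: C at z=3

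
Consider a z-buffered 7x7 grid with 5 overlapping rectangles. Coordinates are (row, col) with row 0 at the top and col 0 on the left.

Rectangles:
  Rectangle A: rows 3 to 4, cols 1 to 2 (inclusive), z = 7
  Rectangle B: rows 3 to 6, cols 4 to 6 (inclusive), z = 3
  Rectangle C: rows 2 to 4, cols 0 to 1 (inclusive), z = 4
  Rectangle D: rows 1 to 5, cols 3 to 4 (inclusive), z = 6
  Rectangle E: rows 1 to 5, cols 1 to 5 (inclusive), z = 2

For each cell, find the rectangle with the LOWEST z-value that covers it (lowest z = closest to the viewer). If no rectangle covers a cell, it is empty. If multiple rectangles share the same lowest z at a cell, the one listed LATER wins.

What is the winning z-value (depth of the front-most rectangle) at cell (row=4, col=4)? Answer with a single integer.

Check cell (4,4):
  A: rows 3-4 cols 1-2 -> outside (col miss)
  B: rows 3-6 cols 4-6 z=3 -> covers; best now B (z=3)
  C: rows 2-4 cols 0-1 -> outside (col miss)
  D: rows 1-5 cols 3-4 z=6 -> covers; best now B (z=3)
  E: rows 1-5 cols 1-5 z=2 -> covers; best now E (z=2)
Winner: E at z=2

Answer: 2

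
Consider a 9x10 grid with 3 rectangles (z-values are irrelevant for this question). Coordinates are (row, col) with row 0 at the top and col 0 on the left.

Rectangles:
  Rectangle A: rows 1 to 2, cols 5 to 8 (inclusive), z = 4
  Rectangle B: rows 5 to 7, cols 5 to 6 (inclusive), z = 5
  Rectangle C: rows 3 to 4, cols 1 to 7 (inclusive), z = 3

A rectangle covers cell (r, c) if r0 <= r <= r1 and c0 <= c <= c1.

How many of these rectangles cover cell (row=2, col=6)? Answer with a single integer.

Check cell (2,6):
  A: rows 1-2 cols 5-8 -> covers
  B: rows 5-7 cols 5-6 -> outside (row miss)
  C: rows 3-4 cols 1-7 -> outside (row miss)
Count covering = 1

Answer: 1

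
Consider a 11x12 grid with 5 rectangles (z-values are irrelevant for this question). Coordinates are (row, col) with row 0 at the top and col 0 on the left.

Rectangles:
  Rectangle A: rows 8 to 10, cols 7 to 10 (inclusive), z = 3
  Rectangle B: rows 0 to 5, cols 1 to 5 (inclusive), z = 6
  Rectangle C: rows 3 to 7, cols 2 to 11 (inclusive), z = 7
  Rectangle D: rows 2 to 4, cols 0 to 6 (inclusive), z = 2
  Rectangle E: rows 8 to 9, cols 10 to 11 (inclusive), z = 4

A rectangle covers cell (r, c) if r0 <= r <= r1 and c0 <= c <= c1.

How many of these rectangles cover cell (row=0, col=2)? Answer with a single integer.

Answer: 1

Derivation:
Check cell (0,2):
  A: rows 8-10 cols 7-10 -> outside (row miss)
  B: rows 0-5 cols 1-5 -> covers
  C: rows 3-7 cols 2-11 -> outside (row miss)
  D: rows 2-4 cols 0-6 -> outside (row miss)
  E: rows 8-9 cols 10-11 -> outside (row miss)
Count covering = 1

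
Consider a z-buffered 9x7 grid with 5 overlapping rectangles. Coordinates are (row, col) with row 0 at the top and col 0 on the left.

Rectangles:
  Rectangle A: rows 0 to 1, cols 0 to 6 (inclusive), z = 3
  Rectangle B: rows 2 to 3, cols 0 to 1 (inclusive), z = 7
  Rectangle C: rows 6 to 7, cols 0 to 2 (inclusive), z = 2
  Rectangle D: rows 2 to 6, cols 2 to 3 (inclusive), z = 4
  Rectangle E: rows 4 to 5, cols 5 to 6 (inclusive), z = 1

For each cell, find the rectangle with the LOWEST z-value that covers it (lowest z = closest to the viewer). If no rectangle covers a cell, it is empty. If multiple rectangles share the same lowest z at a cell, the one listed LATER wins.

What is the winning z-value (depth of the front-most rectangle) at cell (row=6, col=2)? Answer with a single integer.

Answer: 2

Derivation:
Check cell (6,2):
  A: rows 0-1 cols 0-6 -> outside (row miss)
  B: rows 2-3 cols 0-1 -> outside (row miss)
  C: rows 6-7 cols 0-2 z=2 -> covers; best now C (z=2)
  D: rows 2-6 cols 2-3 z=4 -> covers; best now C (z=2)
  E: rows 4-5 cols 5-6 -> outside (row miss)
Winner: C at z=2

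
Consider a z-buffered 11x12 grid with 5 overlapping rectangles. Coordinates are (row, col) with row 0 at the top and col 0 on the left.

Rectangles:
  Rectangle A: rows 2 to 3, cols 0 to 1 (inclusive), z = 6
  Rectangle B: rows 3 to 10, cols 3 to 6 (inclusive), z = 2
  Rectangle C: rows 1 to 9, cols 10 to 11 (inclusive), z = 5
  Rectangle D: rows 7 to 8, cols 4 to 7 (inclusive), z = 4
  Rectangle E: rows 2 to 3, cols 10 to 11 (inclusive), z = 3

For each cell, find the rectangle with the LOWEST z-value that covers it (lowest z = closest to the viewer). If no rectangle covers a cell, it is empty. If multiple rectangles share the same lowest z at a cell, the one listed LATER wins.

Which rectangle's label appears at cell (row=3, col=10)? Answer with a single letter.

Check cell (3,10):
  A: rows 2-3 cols 0-1 -> outside (col miss)
  B: rows 3-10 cols 3-6 -> outside (col miss)
  C: rows 1-9 cols 10-11 z=5 -> covers; best now C (z=5)
  D: rows 7-8 cols 4-7 -> outside (row miss)
  E: rows 2-3 cols 10-11 z=3 -> covers; best now E (z=3)
Winner: E at z=3

Answer: E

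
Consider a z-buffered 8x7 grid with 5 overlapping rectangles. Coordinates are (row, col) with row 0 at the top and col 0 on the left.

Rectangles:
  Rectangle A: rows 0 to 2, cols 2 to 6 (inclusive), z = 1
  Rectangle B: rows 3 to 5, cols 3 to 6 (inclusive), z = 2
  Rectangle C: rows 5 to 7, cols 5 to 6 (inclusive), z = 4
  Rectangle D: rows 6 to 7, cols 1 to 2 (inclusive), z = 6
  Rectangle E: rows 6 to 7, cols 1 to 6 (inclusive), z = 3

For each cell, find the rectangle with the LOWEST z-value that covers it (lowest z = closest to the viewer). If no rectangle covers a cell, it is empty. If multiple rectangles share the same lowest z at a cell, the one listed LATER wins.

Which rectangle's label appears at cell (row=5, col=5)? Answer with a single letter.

Check cell (5,5):
  A: rows 0-2 cols 2-6 -> outside (row miss)
  B: rows 3-5 cols 3-6 z=2 -> covers; best now B (z=2)
  C: rows 5-7 cols 5-6 z=4 -> covers; best now B (z=2)
  D: rows 6-7 cols 1-2 -> outside (row miss)
  E: rows 6-7 cols 1-6 -> outside (row miss)
Winner: B at z=2

Answer: B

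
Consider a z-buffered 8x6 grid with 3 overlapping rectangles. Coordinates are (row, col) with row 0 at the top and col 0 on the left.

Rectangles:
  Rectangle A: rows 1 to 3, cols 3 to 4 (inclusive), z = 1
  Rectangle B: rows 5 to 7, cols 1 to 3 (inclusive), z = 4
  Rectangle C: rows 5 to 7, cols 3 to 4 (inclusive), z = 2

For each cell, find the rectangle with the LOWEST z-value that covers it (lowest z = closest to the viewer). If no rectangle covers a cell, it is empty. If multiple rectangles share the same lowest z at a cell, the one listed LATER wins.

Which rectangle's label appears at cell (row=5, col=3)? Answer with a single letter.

Answer: C

Derivation:
Check cell (5,3):
  A: rows 1-3 cols 3-4 -> outside (row miss)
  B: rows 5-7 cols 1-3 z=4 -> covers; best now B (z=4)
  C: rows 5-7 cols 3-4 z=2 -> covers; best now C (z=2)
Winner: C at z=2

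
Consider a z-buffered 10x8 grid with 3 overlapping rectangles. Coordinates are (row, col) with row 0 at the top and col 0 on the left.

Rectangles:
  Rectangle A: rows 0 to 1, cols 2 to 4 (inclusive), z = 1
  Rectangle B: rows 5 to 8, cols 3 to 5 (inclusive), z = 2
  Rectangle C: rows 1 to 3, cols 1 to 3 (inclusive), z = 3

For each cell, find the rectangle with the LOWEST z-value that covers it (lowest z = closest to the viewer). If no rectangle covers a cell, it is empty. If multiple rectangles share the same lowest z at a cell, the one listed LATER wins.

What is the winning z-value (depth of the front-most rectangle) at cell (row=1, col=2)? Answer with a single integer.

Check cell (1,2):
  A: rows 0-1 cols 2-4 z=1 -> covers; best now A (z=1)
  B: rows 5-8 cols 3-5 -> outside (row miss)
  C: rows 1-3 cols 1-3 z=3 -> covers; best now A (z=1)
Winner: A at z=1

Answer: 1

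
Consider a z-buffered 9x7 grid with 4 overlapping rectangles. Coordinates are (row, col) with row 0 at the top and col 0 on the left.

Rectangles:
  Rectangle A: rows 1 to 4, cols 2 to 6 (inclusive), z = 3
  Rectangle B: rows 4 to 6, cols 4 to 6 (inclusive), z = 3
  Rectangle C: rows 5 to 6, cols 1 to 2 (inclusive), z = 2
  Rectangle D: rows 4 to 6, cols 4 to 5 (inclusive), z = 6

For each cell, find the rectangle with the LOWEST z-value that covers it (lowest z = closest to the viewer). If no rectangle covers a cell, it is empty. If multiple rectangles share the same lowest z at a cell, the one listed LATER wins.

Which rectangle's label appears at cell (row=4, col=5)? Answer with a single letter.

Answer: B

Derivation:
Check cell (4,5):
  A: rows 1-4 cols 2-6 z=3 -> covers; best now A (z=3)
  B: rows 4-6 cols 4-6 z=3 -> covers; best now B (z=3)
  C: rows 5-6 cols 1-2 -> outside (row miss)
  D: rows 4-6 cols 4-5 z=6 -> covers; best now B (z=3)
Winner: B at z=3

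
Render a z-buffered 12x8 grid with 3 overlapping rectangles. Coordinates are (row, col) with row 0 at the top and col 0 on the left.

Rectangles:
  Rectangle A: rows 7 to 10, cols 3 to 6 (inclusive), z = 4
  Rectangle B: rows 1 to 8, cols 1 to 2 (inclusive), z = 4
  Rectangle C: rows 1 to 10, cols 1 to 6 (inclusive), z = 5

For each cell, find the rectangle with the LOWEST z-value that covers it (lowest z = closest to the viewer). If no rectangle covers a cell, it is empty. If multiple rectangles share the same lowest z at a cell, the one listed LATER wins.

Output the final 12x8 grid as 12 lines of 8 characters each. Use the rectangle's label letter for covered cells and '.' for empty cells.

........
.BBCCCC.
.BBCCCC.
.BBCCCC.
.BBCCCC.
.BBCCCC.
.BBCCCC.
.BBAAAA.
.BBAAAA.
.CCAAAA.
.CCAAAA.
........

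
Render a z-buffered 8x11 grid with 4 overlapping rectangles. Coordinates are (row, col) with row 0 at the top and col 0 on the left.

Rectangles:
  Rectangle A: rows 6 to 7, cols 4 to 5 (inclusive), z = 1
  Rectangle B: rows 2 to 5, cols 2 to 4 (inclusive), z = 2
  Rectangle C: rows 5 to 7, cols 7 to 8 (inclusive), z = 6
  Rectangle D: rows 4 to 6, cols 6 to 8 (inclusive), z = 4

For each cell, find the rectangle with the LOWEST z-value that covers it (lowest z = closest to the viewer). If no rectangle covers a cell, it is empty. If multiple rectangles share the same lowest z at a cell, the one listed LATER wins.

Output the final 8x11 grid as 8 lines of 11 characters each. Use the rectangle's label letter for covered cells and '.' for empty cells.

...........
...........
..BBB......
..BBB......
..BBB.DDD..
..BBB.DDD..
....AADDD..
....AA.CC..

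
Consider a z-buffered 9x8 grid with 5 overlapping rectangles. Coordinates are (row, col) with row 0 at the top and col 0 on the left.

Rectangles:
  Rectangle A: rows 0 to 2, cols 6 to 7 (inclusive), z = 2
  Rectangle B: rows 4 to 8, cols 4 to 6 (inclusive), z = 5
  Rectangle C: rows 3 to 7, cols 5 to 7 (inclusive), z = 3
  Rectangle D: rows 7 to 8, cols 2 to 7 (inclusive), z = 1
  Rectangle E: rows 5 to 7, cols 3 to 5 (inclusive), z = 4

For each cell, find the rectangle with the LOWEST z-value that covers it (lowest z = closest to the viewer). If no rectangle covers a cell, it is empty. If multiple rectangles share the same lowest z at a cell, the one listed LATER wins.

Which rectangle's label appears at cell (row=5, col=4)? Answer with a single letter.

Answer: E

Derivation:
Check cell (5,4):
  A: rows 0-2 cols 6-7 -> outside (row miss)
  B: rows 4-8 cols 4-6 z=5 -> covers; best now B (z=5)
  C: rows 3-7 cols 5-7 -> outside (col miss)
  D: rows 7-8 cols 2-7 -> outside (row miss)
  E: rows 5-7 cols 3-5 z=4 -> covers; best now E (z=4)
Winner: E at z=4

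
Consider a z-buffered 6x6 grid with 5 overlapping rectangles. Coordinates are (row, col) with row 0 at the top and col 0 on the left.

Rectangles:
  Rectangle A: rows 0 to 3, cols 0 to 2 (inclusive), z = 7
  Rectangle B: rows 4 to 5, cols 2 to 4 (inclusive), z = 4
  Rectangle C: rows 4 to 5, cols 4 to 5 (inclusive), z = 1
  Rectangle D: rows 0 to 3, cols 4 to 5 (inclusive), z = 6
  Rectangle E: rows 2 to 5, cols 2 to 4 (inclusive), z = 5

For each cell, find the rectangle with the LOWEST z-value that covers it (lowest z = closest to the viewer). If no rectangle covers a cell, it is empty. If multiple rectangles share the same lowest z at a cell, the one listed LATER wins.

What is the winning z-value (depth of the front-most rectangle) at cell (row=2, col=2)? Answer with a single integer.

Check cell (2,2):
  A: rows 0-3 cols 0-2 z=7 -> covers; best now A (z=7)
  B: rows 4-5 cols 2-4 -> outside (row miss)
  C: rows 4-5 cols 4-5 -> outside (row miss)
  D: rows 0-3 cols 4-5 -> outside (col miss)
  E: rows 2-5 cols 2-4 z=5 -> covers; best now E (z=5)
Winner: E at z=5

Answer: 5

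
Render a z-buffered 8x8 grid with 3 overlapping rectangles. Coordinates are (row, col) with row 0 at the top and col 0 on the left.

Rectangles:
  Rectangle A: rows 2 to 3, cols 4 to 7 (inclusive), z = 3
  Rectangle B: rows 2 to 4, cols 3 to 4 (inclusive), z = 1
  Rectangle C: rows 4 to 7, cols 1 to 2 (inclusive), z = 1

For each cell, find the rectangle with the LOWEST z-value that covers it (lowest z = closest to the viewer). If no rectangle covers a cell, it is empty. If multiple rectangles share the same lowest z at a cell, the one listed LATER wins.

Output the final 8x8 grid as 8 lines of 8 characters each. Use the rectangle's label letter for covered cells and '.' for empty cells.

........
........
...BBAAA
...BBAAA
.CCBB...
.CC.....
.CC.....
.CC.....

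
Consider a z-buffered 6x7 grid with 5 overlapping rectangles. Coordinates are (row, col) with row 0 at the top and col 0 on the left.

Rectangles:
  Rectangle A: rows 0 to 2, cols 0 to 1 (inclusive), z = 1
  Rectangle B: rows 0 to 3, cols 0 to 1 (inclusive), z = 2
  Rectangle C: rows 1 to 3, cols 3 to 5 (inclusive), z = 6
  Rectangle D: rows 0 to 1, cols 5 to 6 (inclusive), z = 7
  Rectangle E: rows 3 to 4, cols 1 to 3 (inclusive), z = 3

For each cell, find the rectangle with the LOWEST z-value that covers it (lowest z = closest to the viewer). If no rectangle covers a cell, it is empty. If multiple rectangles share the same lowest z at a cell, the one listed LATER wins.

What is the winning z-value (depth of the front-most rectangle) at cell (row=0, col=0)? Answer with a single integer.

Answer: 1

Derivation:
Check cell (0,0):
  A: rows 0-2 cols 0-1 z=1 -> covers; best now A (z=1)
  B: rows 0-3 cols 0-1 z=2 -> covers; best now A (z=1)
  C: rows 1-3 cols 3-5 -> outside (row miss)
  D: rows 0-1 cols 5-6 -> outside (col miss)
  E: rows 3-4 cols 1-3 -> outside (row miss)
Winner: A at z=1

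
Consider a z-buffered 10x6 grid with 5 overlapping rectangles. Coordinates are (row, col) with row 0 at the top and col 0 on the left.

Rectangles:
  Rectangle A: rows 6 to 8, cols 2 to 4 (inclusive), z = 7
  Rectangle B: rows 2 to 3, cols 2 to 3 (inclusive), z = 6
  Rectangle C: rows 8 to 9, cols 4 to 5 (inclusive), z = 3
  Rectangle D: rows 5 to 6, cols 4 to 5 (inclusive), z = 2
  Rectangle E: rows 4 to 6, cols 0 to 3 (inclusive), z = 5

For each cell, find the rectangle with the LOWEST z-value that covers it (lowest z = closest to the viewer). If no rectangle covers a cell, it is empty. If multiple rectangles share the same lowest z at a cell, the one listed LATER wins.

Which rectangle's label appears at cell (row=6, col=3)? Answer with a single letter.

Answer: E

Derivation:
Check cell (6,3):
  A: rows 6-8 cols 2-4 z=7 -> covers; best now A (z=7)
  B: rows 2-3 cols 2-3 -> outside (row miss)
  C: rows 8-9 cols 4-5 -> outside (row miss)
  D: rows 5-6 cols 4-5 -> outside (col miss)
  E: rows 4-6 cols 0-3 z=5 -> covers; best now E (z=5)
Winner: E at z=5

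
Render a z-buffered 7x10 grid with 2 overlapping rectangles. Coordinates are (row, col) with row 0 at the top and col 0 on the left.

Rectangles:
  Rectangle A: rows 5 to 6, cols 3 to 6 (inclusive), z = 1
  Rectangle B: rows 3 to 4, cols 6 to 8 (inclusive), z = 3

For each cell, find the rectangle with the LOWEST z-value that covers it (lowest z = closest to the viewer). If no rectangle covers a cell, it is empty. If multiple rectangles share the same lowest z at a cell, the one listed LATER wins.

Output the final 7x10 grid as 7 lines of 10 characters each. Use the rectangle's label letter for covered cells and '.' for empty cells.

..........
..........
..........
......BBB.
......BBB.
...AAAA...
...AAAA...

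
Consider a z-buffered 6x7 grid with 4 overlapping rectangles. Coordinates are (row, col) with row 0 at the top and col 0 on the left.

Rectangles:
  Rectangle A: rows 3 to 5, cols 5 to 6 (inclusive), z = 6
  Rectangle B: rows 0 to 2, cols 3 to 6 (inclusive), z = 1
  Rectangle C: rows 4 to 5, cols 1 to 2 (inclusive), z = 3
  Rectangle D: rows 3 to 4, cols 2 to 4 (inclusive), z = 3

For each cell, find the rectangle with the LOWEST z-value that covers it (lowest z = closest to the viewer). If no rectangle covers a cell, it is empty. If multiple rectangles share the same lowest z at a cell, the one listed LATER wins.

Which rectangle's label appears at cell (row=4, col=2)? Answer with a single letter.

Check cell (4,2):
  A: rows 3-5 cols 5-6 -> outside (col miss)
  B: rows 0-2 cols 3-6 -> outside (row miss)
  C: rows 4-5 cols 1-2 z=3 -> covers; best now C (z=3)
  D: rows 3-4 cols 2-4 z=3 -> covers; best now D (z=3)
Winner: D at z=3

Answer: D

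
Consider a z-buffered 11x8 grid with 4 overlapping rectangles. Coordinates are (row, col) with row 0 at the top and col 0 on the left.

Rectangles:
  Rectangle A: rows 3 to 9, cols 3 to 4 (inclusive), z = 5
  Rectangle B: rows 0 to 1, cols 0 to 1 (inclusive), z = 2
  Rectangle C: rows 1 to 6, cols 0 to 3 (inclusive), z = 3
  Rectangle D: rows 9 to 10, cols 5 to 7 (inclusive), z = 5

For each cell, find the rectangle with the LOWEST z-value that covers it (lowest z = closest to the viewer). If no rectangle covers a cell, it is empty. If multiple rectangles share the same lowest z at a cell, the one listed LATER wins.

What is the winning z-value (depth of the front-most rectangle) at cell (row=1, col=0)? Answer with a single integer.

Check cell (1,0):
  A: rows 3-9 cols 3-4 -> outside (row miss)
  B: rows 0-1 cols 0-1 z=2 -> covers; best now B (z=2)
  C: rows 1-6 cols 0-3 z=3 -> covers; best now B (z=2)
  D: rows 9-10 cols 5-7 -> outside (row miss)
Winner: B at z=2

Answer: 2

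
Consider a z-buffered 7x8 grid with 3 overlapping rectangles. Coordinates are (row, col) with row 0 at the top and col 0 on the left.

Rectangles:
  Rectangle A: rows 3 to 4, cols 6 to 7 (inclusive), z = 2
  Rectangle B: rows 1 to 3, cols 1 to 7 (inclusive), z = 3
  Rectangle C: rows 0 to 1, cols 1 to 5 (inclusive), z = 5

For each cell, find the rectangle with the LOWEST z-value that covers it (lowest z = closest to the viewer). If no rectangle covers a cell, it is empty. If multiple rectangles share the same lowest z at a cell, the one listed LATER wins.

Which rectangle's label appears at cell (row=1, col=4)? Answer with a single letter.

Check cell (1,4):
  A: rows 3-4 cols 6-7 -> outside (row miss)
  B: rows 1-3 cols 1-7 z=3 -> covers; best now B (z=3)
  C: rows 0-1 cols 1-5 z=5 -> covers; best now B (z=3)
Winner: B at z=3

Answer: B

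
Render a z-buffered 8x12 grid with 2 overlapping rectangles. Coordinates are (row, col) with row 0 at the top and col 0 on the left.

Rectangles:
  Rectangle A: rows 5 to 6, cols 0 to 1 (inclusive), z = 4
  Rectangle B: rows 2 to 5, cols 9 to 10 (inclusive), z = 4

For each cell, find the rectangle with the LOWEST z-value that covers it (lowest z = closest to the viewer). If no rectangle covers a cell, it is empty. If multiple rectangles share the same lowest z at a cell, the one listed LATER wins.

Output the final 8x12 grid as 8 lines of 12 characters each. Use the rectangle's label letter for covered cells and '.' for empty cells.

............
............
.........BB.
.........BB.
.........BB.
AA.......BB.
AA..........
............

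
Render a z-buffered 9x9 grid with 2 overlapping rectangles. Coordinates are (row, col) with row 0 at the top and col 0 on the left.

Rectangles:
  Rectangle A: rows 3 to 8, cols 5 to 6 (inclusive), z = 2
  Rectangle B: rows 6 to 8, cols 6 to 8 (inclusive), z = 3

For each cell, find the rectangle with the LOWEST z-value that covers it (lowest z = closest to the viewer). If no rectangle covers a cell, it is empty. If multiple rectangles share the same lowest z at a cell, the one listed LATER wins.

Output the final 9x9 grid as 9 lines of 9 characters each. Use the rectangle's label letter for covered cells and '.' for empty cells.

.........
.........
.........
.....AA..
.....AA..
.....AA..
.....AABB
.....AABB
.....AABB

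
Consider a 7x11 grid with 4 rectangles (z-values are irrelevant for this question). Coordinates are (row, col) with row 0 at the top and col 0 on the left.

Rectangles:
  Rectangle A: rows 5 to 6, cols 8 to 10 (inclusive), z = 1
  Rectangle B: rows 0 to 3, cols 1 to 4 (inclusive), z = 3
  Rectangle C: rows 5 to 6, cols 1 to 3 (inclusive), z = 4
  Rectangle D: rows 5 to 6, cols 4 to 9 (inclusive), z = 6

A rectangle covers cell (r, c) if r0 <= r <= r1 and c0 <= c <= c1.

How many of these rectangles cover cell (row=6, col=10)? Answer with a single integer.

Check cell (6,10):
  A: rows 5-6 cols 8-10 -> covers
  B: rows 0-3 cols 1-4 -> outside (row miss)
  C: rows 5-6 cols 1-3 -> outside (col miss)
  D: rows 5-6 cols 4-9 -> outside (col miss)
Count covering = 1

Answer: 1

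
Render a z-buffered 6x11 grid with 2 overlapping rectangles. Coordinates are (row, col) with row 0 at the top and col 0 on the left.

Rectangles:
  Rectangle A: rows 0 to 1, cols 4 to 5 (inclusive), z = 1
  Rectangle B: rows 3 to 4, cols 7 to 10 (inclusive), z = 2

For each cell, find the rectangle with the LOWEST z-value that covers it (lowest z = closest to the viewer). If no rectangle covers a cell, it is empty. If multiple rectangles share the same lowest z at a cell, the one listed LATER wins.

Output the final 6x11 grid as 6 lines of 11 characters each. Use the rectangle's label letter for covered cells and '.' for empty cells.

....AA.....
....AA.....
...........
.......BBBB
.......BBBB
...........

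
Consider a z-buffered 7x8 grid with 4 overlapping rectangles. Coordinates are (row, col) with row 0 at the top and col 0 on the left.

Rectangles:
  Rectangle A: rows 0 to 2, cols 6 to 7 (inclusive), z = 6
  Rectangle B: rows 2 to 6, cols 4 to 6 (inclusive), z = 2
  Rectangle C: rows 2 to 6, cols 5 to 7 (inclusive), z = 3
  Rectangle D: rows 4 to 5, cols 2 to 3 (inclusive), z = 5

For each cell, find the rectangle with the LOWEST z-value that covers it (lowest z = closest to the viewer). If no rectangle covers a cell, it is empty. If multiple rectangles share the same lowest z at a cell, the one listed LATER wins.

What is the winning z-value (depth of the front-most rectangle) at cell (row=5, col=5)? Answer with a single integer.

Answer: 2

Derivation:
Check cell (5,5):
  A: rows 0-2 cols 6-7 -> outside (row miss)
  B: rows 2-6 cols 4-6 z=2 -> covers; best now B (z=2)
  C: rows 2-6 cols 5-7 z=3 -> covers; best now B (z=2)
  D: rows 4-5 cols 2-3 -> outside (col miss)
Winner: B at z=2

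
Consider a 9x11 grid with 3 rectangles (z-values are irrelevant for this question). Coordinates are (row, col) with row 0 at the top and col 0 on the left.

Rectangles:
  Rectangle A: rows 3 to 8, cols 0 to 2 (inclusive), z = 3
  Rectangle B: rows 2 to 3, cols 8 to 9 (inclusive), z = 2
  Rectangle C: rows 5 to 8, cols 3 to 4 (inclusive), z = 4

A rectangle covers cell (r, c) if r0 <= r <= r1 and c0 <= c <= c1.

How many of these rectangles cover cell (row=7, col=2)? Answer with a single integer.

Check cell (7,2):
  A: rows 3-8 cols 0-2 -> covers
  B: rows 2-3 cols 8-9 -> outside (row miss)
  C: rows 5-8 cols 3-4 -> outside (col miss)
Count covering = 1

Answer: 1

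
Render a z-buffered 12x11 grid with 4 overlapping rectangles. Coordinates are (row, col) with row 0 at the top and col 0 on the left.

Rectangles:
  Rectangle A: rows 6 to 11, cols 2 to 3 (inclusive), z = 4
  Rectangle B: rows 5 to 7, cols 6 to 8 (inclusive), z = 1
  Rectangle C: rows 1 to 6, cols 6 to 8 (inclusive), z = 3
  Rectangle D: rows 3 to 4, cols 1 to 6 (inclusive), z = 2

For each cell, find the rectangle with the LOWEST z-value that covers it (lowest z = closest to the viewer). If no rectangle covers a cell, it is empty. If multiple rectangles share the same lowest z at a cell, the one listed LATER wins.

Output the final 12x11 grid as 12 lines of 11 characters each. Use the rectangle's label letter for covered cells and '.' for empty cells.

...........
......CCC..
......CCC..
.DDDDDDCC..
.DDDDDDCC..
......BBB..
..AA..BBB..
..AA..BBB..
..AA.......
..AA.......
..AA.......
..AA.......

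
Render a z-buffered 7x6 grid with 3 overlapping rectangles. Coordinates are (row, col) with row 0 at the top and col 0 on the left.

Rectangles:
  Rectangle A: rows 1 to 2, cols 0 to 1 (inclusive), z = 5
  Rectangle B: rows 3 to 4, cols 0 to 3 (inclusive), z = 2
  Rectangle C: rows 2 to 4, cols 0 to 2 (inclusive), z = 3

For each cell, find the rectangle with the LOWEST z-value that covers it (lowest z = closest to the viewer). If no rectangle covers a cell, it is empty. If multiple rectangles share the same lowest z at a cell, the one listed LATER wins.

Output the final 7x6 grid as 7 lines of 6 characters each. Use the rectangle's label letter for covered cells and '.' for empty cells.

......
AA....
CCC...
BBBB..
BBBB..
......
......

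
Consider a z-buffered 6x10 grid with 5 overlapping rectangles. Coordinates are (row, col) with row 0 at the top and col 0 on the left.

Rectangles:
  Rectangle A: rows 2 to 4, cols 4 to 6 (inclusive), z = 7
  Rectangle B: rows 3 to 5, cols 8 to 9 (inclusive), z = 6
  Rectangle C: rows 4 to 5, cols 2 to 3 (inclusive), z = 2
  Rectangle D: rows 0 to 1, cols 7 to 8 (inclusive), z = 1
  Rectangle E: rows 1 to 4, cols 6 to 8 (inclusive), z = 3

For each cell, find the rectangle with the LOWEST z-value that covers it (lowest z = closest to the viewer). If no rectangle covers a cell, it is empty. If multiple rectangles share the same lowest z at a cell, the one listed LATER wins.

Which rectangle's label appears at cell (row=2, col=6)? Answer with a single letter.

Check cell (2,6):
  A: rows 2-4 cols 4-6 z=7 -> covers; best now A (z=7)
  B: rows 3-5 cols 8-9 -> outside (row miss)
  C: rows 4-5 cols 2-3 -> outside (row miss)
  D: rows 0-1 cols 7-8 -> outside (row miss)
  E: rows 1-4 cols 6-8 z=3 -> covers; best now E (z=3)
Winner: E at z=3

Answer: E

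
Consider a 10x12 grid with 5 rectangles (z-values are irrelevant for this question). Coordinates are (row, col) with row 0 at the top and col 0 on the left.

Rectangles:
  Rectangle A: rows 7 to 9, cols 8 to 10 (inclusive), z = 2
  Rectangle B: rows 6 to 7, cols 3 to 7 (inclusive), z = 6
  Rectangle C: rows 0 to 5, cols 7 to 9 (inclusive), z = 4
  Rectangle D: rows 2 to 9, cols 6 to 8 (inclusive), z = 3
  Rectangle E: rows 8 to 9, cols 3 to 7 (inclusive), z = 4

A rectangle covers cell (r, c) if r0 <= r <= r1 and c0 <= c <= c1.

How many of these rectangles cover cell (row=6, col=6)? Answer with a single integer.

Answer: 2

Derivation:
Check cell (6,6):
  A: rows 7-9 cols 8-10 -> outside (row miss)
  B: rows 6-7 cols 3-7 -> covers
  C: rows 0-5 cols 7-9 -> outside (row miss)
  D: rows 2-9 cols 6-8 -> covers
  E: rows 8-9 cols 3-7 -> outside (row miss)
Count covering = 2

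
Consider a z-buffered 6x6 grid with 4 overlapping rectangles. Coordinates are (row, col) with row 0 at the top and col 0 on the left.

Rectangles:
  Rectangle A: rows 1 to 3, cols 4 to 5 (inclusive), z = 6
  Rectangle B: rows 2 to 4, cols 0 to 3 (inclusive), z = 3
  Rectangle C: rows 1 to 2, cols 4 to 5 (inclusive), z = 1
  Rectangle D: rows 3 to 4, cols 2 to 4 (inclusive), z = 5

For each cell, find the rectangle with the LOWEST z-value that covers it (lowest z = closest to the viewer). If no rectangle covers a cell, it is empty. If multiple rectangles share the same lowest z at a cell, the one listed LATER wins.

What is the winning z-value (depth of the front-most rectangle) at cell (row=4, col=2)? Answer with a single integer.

Check cell (4,2):
  A: rows 1-3 cols 4-5 -> outside (row miss)
  B: rows 2-4 cols 0-3 z=3 -> covers; best now B (z=3)
  C: rows 1-2 cols 4-5 -> outside (row miss)
  D: rows 3-4 cols 2-4 z=5 -> covers; best now B (z=3)
Winner: B at z=3

Answer: 3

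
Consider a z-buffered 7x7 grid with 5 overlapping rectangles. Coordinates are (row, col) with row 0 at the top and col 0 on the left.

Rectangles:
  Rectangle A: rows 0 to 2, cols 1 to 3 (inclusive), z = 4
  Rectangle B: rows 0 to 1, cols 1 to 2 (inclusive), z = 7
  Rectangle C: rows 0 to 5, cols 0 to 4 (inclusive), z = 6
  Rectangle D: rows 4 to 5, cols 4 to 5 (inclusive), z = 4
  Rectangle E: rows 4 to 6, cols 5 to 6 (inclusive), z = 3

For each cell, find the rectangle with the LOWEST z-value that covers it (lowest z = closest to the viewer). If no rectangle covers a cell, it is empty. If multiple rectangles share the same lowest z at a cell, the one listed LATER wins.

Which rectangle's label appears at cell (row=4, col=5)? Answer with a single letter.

Check cell (4,5):
  A: rows 0-2 cols 1-3 -> outside (row miss)
  B: rows 0-1 cols 1-2 -> outside (row miss)
  C: rows 0-5 cols 0-4 -> outside (col miss)
  D: rows 4-5 cols 4-5 z=4 -> covers; best now D (z=4)
  E: rows 4-6 cols 5-6 z=3 -> covers; best now E (z=3)
Winner: E at z=3

Answer: E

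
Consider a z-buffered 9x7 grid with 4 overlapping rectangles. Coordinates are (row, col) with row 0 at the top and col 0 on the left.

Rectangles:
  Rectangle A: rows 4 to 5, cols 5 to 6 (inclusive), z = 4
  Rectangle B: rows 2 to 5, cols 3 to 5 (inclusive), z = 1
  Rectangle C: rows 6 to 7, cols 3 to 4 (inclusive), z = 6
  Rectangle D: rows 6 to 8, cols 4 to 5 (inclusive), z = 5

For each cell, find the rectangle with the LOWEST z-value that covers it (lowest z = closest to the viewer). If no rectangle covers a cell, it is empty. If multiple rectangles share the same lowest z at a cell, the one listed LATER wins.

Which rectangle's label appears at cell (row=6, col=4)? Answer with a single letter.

Check cell (6,4):
  A: rows 4-5 cols 5-6 -> outside (row miss)
  B: rows 2-5 cols 3-5 -> outside (row miss)
  C: rows 6-7 cols 3-4 z=6 -> covers; best now C (z=6)
  D: rows 6-8 cols 4-5 z=5 -> covers; best now D (z=5)
Winner: D at z=5

Answer: D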